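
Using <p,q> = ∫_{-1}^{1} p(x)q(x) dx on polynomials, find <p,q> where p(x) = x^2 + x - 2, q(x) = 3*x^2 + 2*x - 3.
<p,q> = 128/15

Expand the product: p(x)·q(x) = 3*x^4 + 5*x^3 - 7*x^2 - 7*x + 6.
∫_{-1}^{1} of each monomial x^k gives [2/(k+1) if k even, 0 if k odd]. Integrating term-by-term (or equivalently evaluating the antiderivative F(x) = 3*x^5/5 + 5*x^4/4 - 7*x^3/3 - 7*x^2/2 + 6*x at the endpoints):
  F(1) − F(−1) = 121/60 − (-391/60) = 128/15.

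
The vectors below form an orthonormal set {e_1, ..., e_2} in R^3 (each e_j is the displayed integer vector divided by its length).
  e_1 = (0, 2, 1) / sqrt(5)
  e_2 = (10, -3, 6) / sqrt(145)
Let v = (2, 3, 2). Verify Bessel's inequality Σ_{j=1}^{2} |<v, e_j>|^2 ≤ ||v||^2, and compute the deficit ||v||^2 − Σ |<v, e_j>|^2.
Σ |<v, e_j>|^2 = 477/29; ||v||^2 = 17; deficit = 16/29

Write each e_j = u_j / sqrt(<u_j, u_j>) where u_j is the displayed integer vector. Then <v, e_j> = <v, u_j> / sqrt(<u_j, u_j>), so |<v, e_j>|^2 = <v, u_j>^2 / <u_j, u_j>.
Coefficients: <v, e_1> = 8/sqrt(5), <v, e_2> = 23/sqrt(145).
Square and sum: Σ |<v, e_j>|^2 = 477/29.
Compute ||v||^2 = v·v = 17.
Deficit = 17 − 477/29 = 16/29 ≥ 0, confirming Bessel's inequality. (The deficit equals ||v − Σ <v,e_j> e_j||^2, the squared distance from v to span{e_j}.)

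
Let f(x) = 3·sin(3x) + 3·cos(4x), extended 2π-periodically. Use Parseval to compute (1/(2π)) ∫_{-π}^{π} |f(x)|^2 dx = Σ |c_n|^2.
Σ |c_n|^2 = 9

Expand |f|^2 and use orthogonality of {sin(nx), cos(mx)} on [-π, π]:
  ∫_{-π}^{π} sin(nx)^2 dx = π, ∫ cos(mx)^2 dx = π, and cross terms integrate to 0.
So ∫_{-π}^{π} f(x)^2 dx = 3^2 · π + 3^2 · π = (9 + 9)π.
Divide by 2π: (9 + 9)/2 = 9.
By Parseval, this equals Σ |c_n|^2.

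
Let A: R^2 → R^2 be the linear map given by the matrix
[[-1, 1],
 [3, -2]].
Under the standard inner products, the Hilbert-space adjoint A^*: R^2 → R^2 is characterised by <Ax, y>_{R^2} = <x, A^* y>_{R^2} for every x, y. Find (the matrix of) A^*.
A^* = A^T =
[[-1, 3],
 [1, -2]]

For real matrices with standard dot products, the defining identity <Ax, y> = <x, A^* y> gives (Ax)^T y = x^T (A^*) y, i.e. x^T A^T y = x^T (A^*) y. Since this holds for all x, y, we must have A^* = A^T. Therefore
A^* =
[[-1, 3],
 [1, -2]].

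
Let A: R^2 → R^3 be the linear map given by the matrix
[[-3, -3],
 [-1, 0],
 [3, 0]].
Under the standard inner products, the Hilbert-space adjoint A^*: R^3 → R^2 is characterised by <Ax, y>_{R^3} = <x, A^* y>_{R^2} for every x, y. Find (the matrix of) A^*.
A^* = A^T =
[[-3, -1, 3],
 [-3, 0, 0]]

For real matrices with standard dot products, the defining identity <Ax, y> = <x, A^* y> gives (Ax)^T y = x^T (A^*) y, i.e. x^T A^T y = x^T (A^*) y. Since this holds for all x, y, we must have A^* = A^T. Therefore
A^* =
[[-3, -1, 3],
 [-3, 0, 0]].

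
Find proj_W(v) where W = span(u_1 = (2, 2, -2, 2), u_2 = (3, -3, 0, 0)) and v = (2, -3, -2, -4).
proj_W(v) = (7/4, -13/4, 3/4, -3/4)

Set up U = [u_1 | ... | u_2] ∈ R^(4×2). The projector onto W = col(U) is P = U (U^T U)^(-1) U^T.
Compute U^T U =
  [16, 0]
  [0, 18],
and U^T v = (-6, 15).
Solve U^T U · c = U^T v for the coefficients: c = (-3/8, 5/6). The projection is proj_W(v) = U c.
Check: (v - proj_W(v)) · u_1 = 0  (should be 0).
Check: (v - proj_W(v)) · u_2 = 0  (should be 0).
Result: proj_W(v) = (7/4, -13/4, 3/4, -3/4).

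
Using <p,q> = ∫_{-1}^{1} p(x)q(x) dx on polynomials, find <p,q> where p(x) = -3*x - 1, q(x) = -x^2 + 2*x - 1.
<p,q> = -4/3

Expand the product: p(x)·q(x) = 3*x^3 - 5*x^2 + x + 1.
∫_{-1}^{1} of each monomial x^k gives [2/(k+1) if k even, 0 if k odd]. Integrating term-by-term (or equivalently evaluating the antiderivative F(x) = 3*x^4/4 - 5*x^3/3 + x^2/2 + x at the endpoints):
  F(1) − F(−1) = 7/12 − (23/12) = -4/3.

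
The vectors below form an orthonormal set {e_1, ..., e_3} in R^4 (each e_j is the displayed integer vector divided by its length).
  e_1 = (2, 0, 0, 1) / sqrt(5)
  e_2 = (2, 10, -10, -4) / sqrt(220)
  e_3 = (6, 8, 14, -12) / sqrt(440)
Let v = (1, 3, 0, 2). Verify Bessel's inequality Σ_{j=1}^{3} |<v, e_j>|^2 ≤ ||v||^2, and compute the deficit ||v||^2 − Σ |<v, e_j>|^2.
Σ |<v, e_j>|^2 = 59/10; ||v||^2 = 14; deficit = 81/10

Write each e_j = u_j / sqrt(<u_j, u_j>) where u_j is the displayed integer vector. Then <v, e_j> = <v, u_j> / sqrt(<u_j, u_j>), so |<v, e_j>|^2 = <v, u_j>^2 / <u_j, u_j>.
Coefficients: <v, e_1> = 4/sqrt(5), <v, e_2> = 24/sqrt(220), <v, e_3> = 6/sqrt(440).
Square and sum: Σ |<v, e_j>|^2 = 59/10.
Compute ||v||^2 = v·v = 14.
Deficit = 14 − 59/10 = 81/10 ≥ 0, confirming Bessel's inequality. (The deficit equals ||v − Σ <v,e_j> e_j||^2, the squared distance from v to span{e_j}.)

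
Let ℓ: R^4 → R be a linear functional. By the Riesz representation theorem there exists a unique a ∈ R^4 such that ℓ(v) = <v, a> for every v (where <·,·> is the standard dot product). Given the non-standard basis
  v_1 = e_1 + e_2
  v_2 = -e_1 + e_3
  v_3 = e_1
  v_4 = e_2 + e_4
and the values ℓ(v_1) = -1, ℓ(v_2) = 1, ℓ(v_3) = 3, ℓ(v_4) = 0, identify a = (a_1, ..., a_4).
a = (3, -4, 4, 4)

Write a = (a_1, ..., a_4) in the standard basis. For each basis vector v_i, ℓ(v_i) = <v_i, a> is a linear equation in the a_j's. Collect the n equations into a matrix system V a = ℓ, where row i of V is v_i (expressed in the standard basis). Since V is invertible (lower-triangular with 1s on the diagonal, up to permutation), solve by back-substitution:
  V =
[[1, 1, 0, 0],
 [-1, 0, 1, 0],
 [1, 0, 0, 0],
 [0, 1, 0, 1]]
  V a = (-1, 1, 3, 0)
Solving gives a = (3, -4, 4, 4).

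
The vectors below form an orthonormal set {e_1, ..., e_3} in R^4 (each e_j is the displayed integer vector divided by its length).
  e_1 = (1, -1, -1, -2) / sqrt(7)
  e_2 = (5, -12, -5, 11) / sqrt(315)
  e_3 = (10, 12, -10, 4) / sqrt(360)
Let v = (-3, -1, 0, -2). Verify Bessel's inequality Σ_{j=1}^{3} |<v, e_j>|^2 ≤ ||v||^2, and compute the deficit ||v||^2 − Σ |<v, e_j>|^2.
Σ |<v, e_j>|^2 = 19/2; ||v||^2 = 14; deficit = 9/2

Write each e_j = u_j / sqrt(<u_j, u_j>) where u_j is the displayed integer vector. Then <v, e_j> = <v, u_j> / sqrt(<u_j, u_j>), so |<v, e_j>|^2 = <v, u_j>^2 / <u_j, u_j>.
Coefficients: <v, e_1> = 2/sqrt(7), <v, e_2> = -25/sqrt(315), <v, e_3> = -50/sqrt(360).
Square and sum: Σ |<v, e_j>|^2 = 19/2.
Compute ||v||^2 = v·v = 14.
Deficit = 14 − 19/2 = 9/2 ≥ 0, confirming Bessel's inequality. (The deficit equals ||v − Σ <v,e_j> e_j||^2, the squared distance from v to span{e_j}.)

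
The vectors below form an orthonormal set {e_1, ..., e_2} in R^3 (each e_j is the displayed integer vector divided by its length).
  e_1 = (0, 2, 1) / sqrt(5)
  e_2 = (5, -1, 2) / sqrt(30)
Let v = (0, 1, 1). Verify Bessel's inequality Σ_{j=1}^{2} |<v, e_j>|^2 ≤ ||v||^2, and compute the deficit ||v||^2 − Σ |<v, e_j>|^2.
Σ |<v, e_j>|^2 = 11/6; ||v||^2 = 2; deficit = 1/6

Write each e_j = u_j / sqrt(<u_j, u_j>) where u_j is the displayed integer vector. Then <v, e_j> = <v, u_j> / sqrt(<u_j, u_j>), so |<v, e_j>|^2 = <v, u_j>^2 / <u_j, u_j>.
Coefficients: <v, e_1> = 3/sqrt(5), <v, e_2> = 1/sqrt(30).
Square and sum: Σ |<v, e_j>|^2 = 11/6.
Compute ||v||^2 = v·v = 2.
Deficit = 2 − 11/6 = 1/6 ≥ 0, confirming Bessel's inequality. (The deficit equals ||v − Σ <v,e_j> e_j||^2, the squared distance from v to span{e_j}.)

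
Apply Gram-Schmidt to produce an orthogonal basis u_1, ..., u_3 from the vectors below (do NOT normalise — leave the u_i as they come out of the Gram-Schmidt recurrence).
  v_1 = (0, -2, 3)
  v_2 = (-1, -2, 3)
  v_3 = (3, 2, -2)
Orthogonal basis:
  u_1 = (0, -2, 3)
  u_2 = (-1, 0, 0)
  u_3 = (0, 6/13, 4/13)

Apply the Gram-Schmidt recurrence
  u_1 = v_1
  u_i = v_i − Σ_{j<i} ((v_i · u_j) / (u_j · u_j)) · u_j.

Step by step this gives:
  u_1 = (0, -2, 3)
  u_2 = (-1, 0, 0)
  u_3 = (0, 6/13, 4/13)

Orthogonality check:
  u_2 · u_1 = 0 (should be 0)
  u_3 · u_1 = 0 (should be 0)
  u_3 · u_2 = 0 (should be 0)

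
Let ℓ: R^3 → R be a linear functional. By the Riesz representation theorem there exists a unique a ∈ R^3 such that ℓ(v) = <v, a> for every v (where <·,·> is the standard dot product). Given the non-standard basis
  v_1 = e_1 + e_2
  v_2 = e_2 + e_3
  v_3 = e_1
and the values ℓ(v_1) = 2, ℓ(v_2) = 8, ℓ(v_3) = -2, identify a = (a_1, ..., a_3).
a = (-2, 4, 4)

Write a = (a_1, ..., a_3) in the standard basis. For each basis vector v_i, ℓ(v_i) = <v_i, a> is a linear equation in the a_j's. Collect the n equations into a matrix system V a = ℓ, where row i of V is v_i (expressed in the standard basis). Since V is invertible (lower-triangular with 1s on the diagonal, up to permutation), solve by back-substitution:
  V =
[[1, 1, 0],
 [0, 1, 1],
 [1, 0, 0]]
  V a = (2, 8, -2)
Solving gives a = (-2, 4, 4).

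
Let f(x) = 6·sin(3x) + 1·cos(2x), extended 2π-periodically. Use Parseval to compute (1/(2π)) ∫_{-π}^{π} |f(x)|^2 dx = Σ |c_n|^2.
Σ |c_n|^2 = 37/2

Expand |f|^2 and use orthogonality of {sin(nx), cos(mx)} on [-π, π]:
  ∫_{-π}^{π} sin(nx)^2 dx = π, ∫ cos(mx)^2 dx = π, and cross terms integrate to 0.
So ∫_{-π}^{π} f(x)^2 dx = 6^2 · π + 1^2 · π = (36 + 1)π.
Divide by 2π: (36 + 1)/2 = 37/2.
By Parseval, this equals Σ |c_n|^2.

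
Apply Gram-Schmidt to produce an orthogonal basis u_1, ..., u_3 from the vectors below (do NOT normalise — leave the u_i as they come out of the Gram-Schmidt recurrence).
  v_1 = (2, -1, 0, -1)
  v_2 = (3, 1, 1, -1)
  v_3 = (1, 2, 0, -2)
Orthogonal basis:
  u_1 = (2, -1, 0, -1)
  u_2 = (1, 2, 1, 0)
  u_3 = (-1/2, 2/3, -5/6, -5/3)

Apply the Gram-Schmidt recurrence
  u_1 = v_1
  u_i = v_i − Σ_{j<i} ((v_i · u_j) / (u_j · u_j)) · u_j.

Step by step this gives:
  u_1 = (2, -1, 0, -1)
  u_2 = (1, 2, 1, 0)
  u_3 = (-1/2, 2/3, -5/6, -5/3)

Orthogonality check:
  u_2 · u_1 = 0 (should be 0)
  u_3 · u_1 = 0 (should be 0)
  u_3 · u_2 = 0 (should be 0)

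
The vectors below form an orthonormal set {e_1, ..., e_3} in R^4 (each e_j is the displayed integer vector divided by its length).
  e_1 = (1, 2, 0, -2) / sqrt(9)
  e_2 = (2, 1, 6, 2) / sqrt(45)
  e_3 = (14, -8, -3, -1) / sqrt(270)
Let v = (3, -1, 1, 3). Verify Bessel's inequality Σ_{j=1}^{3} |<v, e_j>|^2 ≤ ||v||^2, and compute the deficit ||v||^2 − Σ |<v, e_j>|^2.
Σ |<v, e_j>|^2 = 442/27; ||v||^2 = 20; deficit = 98/27

Write each e_j = u_j / sqrt(<u_j, u_j>) where u_j is the displayed integer vector. Then <v, e_j> = <v, u_j> / sqrt(<u_j, u_j>), so |<v, e_j>|^2 = <v, u_j>^2 / <u_j, u_j>.
Coefficients: <v, e_1> = -5/sqrt(9), <v, e_2> = 17/sqrt(45), <v, e_3> = 44/sqrt(270).
Square and sum: Σ |<v, e_j>|^2 = 442/27.
Compute ||v||^2 = v·v = 20.
Deficit = 20 − 442/27 = 98/27 ≥ 0, confirming Bessel's inequality. (The deficit equals ||v − Σ <v,e_j> e_j||^2, the squared distance from v to span{e_j}.)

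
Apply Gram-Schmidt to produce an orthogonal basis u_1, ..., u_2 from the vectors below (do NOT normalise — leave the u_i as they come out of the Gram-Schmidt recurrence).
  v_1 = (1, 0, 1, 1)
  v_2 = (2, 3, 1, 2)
Orthogonal basis:
  u_1 = (1, 0, 1, 1)
  u_2 = (1/3, 3, -2/3, 1/3)

Apply the Gram-Schmidt recurrence
  u_1 = v_1
  u_i = v_i − Σ_{j<i} ((v_i · u_j) / (u_j · u_j)) · u_j.

Step by step this gives:
  u_1 = (1, 0, 1, 1)
  u_2 = (1/3, 3, -2/3, 1/3)

Orthogonality check:
  u_2 · u_1 = 0 (should be 0)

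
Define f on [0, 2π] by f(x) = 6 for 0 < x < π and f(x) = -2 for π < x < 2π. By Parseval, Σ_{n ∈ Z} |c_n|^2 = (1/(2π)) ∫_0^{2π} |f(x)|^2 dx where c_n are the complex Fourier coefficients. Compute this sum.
Σ |c_n|^2 = 20

Parseval equates the L^2 energy of f (normalised by 1/(2π)) with the ℓ^2 sum of its Fourier coefficients: (1/(2π)) ∫_0^{2π} |f|^2 = Σ |c_n|^2.
Compute the left side: (1/(2π)) [∫_0^π 6^2 dx + ∫_π^{2π} (-2)^2 dx] = (1/(2π)) · (36π + 4π) = (36 + 4)/2 = 20.
So Σ_{n ∈ Z} |c_n|^2 = 20.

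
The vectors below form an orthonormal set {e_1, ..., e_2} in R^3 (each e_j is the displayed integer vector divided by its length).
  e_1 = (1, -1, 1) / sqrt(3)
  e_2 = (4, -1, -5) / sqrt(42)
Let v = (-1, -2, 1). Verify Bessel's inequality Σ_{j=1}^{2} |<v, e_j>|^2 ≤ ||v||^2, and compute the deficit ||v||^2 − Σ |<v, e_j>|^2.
Σ |<v, e_j>|^2 = 5/2; ||v||^2 = 6; deficit = 7/2

Write each e_j = u_j / sqrt(<u_j, u_j>) where u_j is the displayed integer vector. Then <v, e_j> = <v, u_j> / sqrt(<u_j, u_j>), so |<v, e_j>|^2 = <v, u_j>^2 / <u_j, u_j>.
Coefficients: <v, e_1> = 2/sqrt(3), <v, e_2> = -7/sqrt(42).
Square and sum: Σ |<v, e_j>|^2 = 5/2.
Compute ||v||^2 = v·v = 6.
Deficit = 6 − 5/2 = 7/2 ≥ 0, confirming Bessel's inequality. (The deficit equals ||v − Σ <v,e_j> e_j||^2, the squared distance from v to span{e_j}.)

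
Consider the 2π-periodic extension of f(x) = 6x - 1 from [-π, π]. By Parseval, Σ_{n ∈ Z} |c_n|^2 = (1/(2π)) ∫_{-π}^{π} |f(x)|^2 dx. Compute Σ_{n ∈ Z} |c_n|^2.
Σ |c_n|^2 = 12π^2 + 1

Expand and integrate term by term over [-π, π]:
  ∫ (6x)^2 dx = 36·(2π^3/3); ∫ 2·6·(-1)·x dx = 0 (odd integrand); ∫ (-1)^2 dx = 1·2π.
So (1/(2π)) ∫_{-π}^{π} (6x - 1)^2 dx = 36π^2/3 + 1 = 12π^2 + 1.
Parseval ⇒ Σ |c_n|^2 = 12π^2 + 1.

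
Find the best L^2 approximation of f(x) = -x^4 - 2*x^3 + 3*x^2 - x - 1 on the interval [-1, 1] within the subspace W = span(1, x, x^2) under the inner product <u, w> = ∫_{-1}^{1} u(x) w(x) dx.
g(x) = 15*x^2/7 - 11*x/5 - 32/35

The best approximation g ∈ W is the orthogonal projection of f onto W. Writing g = a_0 + a_1 x + a_2 x^2, the coefficients solve the normal equations G · a = b where
  G_{ij} = <φ_i, φ_j> and b_i = <f, φ_i>, with φ_0 = 1, φ_1 = x, φ_2 = x^2.
G =
  [2, 0, 2/3]
  [0, 2/3, 0]
  [2/3, 0, 2/5],
b = (-2/5, -22/15, 26/105).
Solving gives a_0 = -32/35, a_1 = -11/5, a_2 = 15/7, so
  g(x) = 15*x^2/7 - 11*x/5 - 32/35.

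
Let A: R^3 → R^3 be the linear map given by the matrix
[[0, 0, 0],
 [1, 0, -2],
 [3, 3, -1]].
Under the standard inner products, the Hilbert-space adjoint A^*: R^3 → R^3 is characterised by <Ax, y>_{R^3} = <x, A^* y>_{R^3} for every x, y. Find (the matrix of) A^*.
A^* = A^T =
[[0, 1, 3],
 [0, 0, 3],
 [0, -2, -1]]

For real matrices with standard dot products, the defining identity <Ax, y> = <x, A^* y> gives (Ax)^T y = x^T (A^*) y, i.e. x^T A^T y = x^T (A^*) y. Since this holds for all x, y, we must have A^* = A^T. Therefore
A^* =
[[0, 1, 3],
 [0, 0, 3],
 [0, -2, -1]].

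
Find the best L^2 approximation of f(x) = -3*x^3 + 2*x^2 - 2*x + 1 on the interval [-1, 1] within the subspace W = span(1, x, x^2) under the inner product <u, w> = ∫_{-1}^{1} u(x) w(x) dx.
g(x) = 2*x^2 - 19*x/5 + 1

The best approximation g ∈ W is the orthogonal projection of f onto W. Writing g = a_0 + a_1 x + a_2 x^2, the coefficients solve the normal equations G · a = b where
  G_{ij} = <φ_i, φ_j> and b_i = <f, φ_i>, with φ_0 = 1, φ_1 = x, φ_2 = x^2.
G =
  [2, 0, 2/3]
  [0, 2/3, 0]
  [2/3, 0, 2/5],
b = (10/3, -38/15, 22/15).
Solving gives a_0 = 1, a_1 = -19/5, a_2 = 2, so
  g(x) = 2*x^2 - 19*x/5 + 1.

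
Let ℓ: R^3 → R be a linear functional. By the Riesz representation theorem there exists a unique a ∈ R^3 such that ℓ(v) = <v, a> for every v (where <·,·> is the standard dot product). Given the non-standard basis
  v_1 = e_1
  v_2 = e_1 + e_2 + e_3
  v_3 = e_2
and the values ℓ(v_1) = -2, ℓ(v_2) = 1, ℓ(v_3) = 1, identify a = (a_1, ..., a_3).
a = (-2, 1, 2)

Write a = (a_1, ..., a_3) in the standard basis. For each basis vector v_i, ℓ(v_i) = <v_i, a> is a linear equation in the a_j's. Collect the n equations into a matrix system V a = ℓ, where row i of V is v_i (expressed in the standard basis). Since V is invertible (lower-triangular with 1s on the diagonal, up to permutation), solve by back-substitution:
  V =
[[1, 0, 0],
 [1, 1, 1],
 [0, 1, 0]]
  V a = (-2, 1, 1)
Solving gives a = (-2, 1, 2).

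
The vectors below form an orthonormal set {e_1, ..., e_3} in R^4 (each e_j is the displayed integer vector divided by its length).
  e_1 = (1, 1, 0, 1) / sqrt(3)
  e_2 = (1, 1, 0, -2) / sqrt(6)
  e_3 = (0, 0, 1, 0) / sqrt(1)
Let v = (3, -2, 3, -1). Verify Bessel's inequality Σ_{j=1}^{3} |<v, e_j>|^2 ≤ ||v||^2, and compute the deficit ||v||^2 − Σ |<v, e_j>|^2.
Σ |<v, e_j>|^2 = 21/2; ||v||^2 = 23; deficit = 25/2

Write each e_j = u_j / sqrt(<u_j, u_j>) where u_j is the displayed integer vector. Then <v, e_j> = <v, u_j> / sqrt(<u_j, u_j>), so |<v, e_j>|^2 = <v, u_j>^2 / <u_j, u_j>.
Coefficients: <v, e_1> = 0/sqrt(3), <v, e_2> = 3/sqrt(6), <v, e_3> = 3/sqrt(1).
Square and sum: Σ |<v, e_j>|^2 = 21/2.
Compute ||v||^2 = v·v = 23.
Deficit = 23 − 21/2 = 25/2 ≥ 0, confirming Bessel's inequality. (The deficit equals ||v − Σ <v,e_j> e_j||^2, the squared distance from v to span{e_j}.)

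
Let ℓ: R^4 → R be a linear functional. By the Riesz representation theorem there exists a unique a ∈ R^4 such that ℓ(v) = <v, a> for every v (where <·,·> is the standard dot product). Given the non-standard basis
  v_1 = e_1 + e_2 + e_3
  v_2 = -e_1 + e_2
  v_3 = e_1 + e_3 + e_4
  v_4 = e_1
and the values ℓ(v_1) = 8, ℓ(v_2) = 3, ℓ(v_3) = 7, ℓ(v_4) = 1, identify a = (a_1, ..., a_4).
a = (1, 4, 3, 3)

Write a = (a_1, ..., a_4) in the standard basis. For each basis vector v_i, ℓ(v_i) = <v_i, a> is a linear equation in the a_j's. Collect the n equations into a matrix system V a = ℓ, where row i of V is v_i (expressed in the standard basis). Since V is invertible (lower-triangular with 1s on the diagonal, up to permutation), solve by back-substitution:
  V =
[[1, 1, 1, 0],
 [-1, 1, 0, 0],
 [1, 0, 1, 1],
 [1, 0, 0, 0]]
  V a = (8, 3, 7, 1)
Solving gives a = (1, 4, 3, 3).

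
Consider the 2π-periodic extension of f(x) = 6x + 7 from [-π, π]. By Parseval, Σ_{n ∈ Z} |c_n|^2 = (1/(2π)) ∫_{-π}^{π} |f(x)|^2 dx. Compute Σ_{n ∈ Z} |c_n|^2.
Σ |c_n|^2 = 12π^2 + 49

Expand and integrate term by term over [-π, π]:
  ∫ (6x)^2 dx = 36·(2π^3/3); ∫ 2·6·(7)·x dx = 0 (odd integrand); ∫ 7^2 dx = 49·2π.
So (1/(2π)) ∫_{-π}^{π} (6x + 7)^2 dx = 36π^2/3 + 49 = 12π^2 + 49.
Parseval ⇒ Σ |c_n|^2 = 12π^2 + 49.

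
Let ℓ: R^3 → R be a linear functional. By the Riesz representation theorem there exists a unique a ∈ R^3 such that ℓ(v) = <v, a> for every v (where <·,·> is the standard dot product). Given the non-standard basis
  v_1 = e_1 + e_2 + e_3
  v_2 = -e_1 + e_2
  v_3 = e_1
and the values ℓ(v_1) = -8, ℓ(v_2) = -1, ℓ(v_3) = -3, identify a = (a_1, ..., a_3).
a = (-3, -4, -1)

Write a = (a_1, ..., a_3) in the standard basis. For each basis vector v_i, ℓ(v_i) = <v_i, a> is a linear equation in the a_j's. Collect the n equations into a matrix system V a = ℓ, where row i of V is v_i (expressed in the standard basis). Since V is invertible (lower-triangular with 1s on the diagonal, up to permutation), solve by back-substitution:
  V =
[[1, 1, 1],
 [-1, 1, 0],
 [1, 0, 0]]
  V a = (-8, -1, -3)
Solving gives a = (-3, -4, -1).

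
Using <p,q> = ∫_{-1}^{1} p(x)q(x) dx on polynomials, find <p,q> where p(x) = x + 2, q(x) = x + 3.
<p,q> = 38/3

Expand the product: p(x)·q(x) = x^2 + 5*x + 6.
∫_{-1}^{1} of each monomial x^k gives [2/(k+1) if k even, 0 if k odd]. Integrating term-by-term (or equivalently evaluating the antiderivative F(x) = x^3/3 + 5*x^2/2 + 6*x at the endpoints):
  F(1) − F(−1) = 53/6 − (-23/6) = 38/3.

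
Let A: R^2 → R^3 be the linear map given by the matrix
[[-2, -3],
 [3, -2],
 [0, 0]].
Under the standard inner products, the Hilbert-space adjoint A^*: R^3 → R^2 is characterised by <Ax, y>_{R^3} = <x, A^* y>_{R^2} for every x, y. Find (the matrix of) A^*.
A^* = A^T =
[[-2, 3, 0],
 [-3, -2, 0]]

For real matrices with standard dot products, the defining identity <Ax, y> = <x, A^* y> gives (Ax)^T y = x^T (A^*) y, i.e. x^T A^T y = x^T (A^*) y. Since this holds for all x, y, we must have A^* = A^T. Therefore
A^* =
[[-2, 3, 0],
 [-3, -2, 0]].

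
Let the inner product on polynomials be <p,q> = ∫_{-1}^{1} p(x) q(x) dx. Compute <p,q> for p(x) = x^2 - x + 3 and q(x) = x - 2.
<p,q> = -14

Expand the product: p(x)·q(x) = x^3 - 3*x^2 + 5*x - 6.
∫_{-1}^{1} of each monomial x^k gives [2/(k+1) if k even, 0 if k odd]. Integrating term-by-term (or equivalently evaluating the antiderivative F(x) = x^4/4 - x^3 + 5*x^2/2 - 6*x at the endpoints):
  F(1) − F(−1) = -17/4 − (39/4) = -14.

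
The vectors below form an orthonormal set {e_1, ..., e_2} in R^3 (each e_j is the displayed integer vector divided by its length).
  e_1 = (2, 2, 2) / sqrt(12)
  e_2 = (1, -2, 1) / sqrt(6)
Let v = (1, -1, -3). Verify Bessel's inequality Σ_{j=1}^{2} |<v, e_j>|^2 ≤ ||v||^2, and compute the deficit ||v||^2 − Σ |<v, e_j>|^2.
Σ |<v, e_j>|^2 = 3; ||v||^2 = 11; deficit = 8

Write each e_j = u_j / sqrt(<u_j, u_j>) where u_j is the displayed integer vector. Then <v, e_j> = <v, u_j> / sqrt(<u_j, u_j>), so |<v, e_j>|^2 = <v, u_j>^2 / <u_j, u_j>.
Coefficients: <v, e_1> = -6/sqrt(12), <v, e_2> = 0/sqrt(6).
Square and sum: Σ |<v, e_j>|^2 = 3.
Compute ||v||^2 = v·v = 11.
Deficit = 11 − 3 = 8 ≥ 0, confirming Bessel's inequality. (The deficit equals ||v − Σ <v,e_j> e_j||^2, the squared distance from v to span{e_j}.)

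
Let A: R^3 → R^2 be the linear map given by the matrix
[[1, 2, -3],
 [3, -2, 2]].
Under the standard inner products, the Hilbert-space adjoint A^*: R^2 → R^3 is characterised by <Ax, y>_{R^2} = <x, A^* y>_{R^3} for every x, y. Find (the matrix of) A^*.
A^* = A^T =
[[1, 3],
 [2, -2],
 [-3, 2]]

For real matrices with standard dot products, the defining identity <Ax, y> = <x, A^* y> gives (Ax)^T y = x^T (A^*) y, i.e. x^T A^T y = x^T (A^*) y. Since this holds for all x, y, we must have A^* = A^T. Therefore
A^* =
[[1, 3],
 [2, -2],
 [-3, 2]].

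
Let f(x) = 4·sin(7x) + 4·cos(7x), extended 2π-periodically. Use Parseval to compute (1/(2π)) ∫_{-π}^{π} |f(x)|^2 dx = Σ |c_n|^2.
Σ |c_n|^2 = 16

Expand |f|^2 and use orthogonality of {sin(nx), cos(mx)} on [-π, π]:
  ∫_{-π}^{π} sin(nx)^2 dx = π, ∫ cos(mx)^2 dx = π, and cross terms integrate to 0.
So ∫_{-π}^{π} f(x)^2 dx = 4^2 · π + 4^2 · π = (16 + 16)π.
Divide by 2π: (16 + 16)/2 = 16.
By Parseval, this equals Σ |c_n|^2.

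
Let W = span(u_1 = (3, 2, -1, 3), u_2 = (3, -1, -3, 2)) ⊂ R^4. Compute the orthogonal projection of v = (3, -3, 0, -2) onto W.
proj_W(v) = (5/13, -626/273, -499/273, -127/273)

Set up U = [u_1 | ... | u_2] ∈ R^(4×2). The projector onto W = col(U) is P = U (U^T U)^(-1) U^T.
Compute U^T U =
  [23, 16]
  [16, 23],
and U^T v = (-3, 8).
Solve U^T U · c = U^T v for the coefficients: c = (-197/273, 232/273). The projection is proj_W(v) = U c.
Check: (v - proj_W(v)) · u_1 = 0  (should be 0).
Check: (v - proj_W(v)) · u_2 = 0  (should be 0).
Result: proj_W(v) = (5/13, -626/273, -499/273, -127/273).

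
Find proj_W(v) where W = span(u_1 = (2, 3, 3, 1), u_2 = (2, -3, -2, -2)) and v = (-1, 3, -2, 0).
proj_W(v) = (-218/157, 117/157, 43/157, 113/157)

Set up U = [u_1 | ... | u_2] ∈ R^(4×2). The projector onto W = col(U) is P = U (U^T U)^(-1) U^T.
Compute U^T U =
  [23, -13]
  [-13, 21],
and U^T v = (1, -7).
Solve U^T U · c = U^T v for the coefficients: c = (-35/157, -74/157). The projection is proj_W(v) = U c.
Check: (v - proj_W(v)) · u_1 = 0  (should be 0).
Check: (v - proj_W(v)) · u_2 = 0  (should be 0).
Result: proj_W(v) = (-218/157, 117/157, 43/157, 113/157).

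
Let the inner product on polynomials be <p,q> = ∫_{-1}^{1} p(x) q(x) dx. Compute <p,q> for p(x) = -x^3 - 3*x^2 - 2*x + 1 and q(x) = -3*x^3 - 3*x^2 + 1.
<p,q> = 34/7

Expand the product: p(x)·q(x) = 3*x^6 + 12*x^5 + 15*x^4 + 2*x^3 - 6*x^2 - 2*x + 1.
∫_{-1}^{1} of each monomial x^k gives [2/(k+1) if k even, 0 if k odd]. Integrating term-by-term (or equivalently evaluating the antiderivative F(x) = 3*x^7/7 + 2*x^6 + 3*x^5 + x^4/2 - 2*x^3 - x^2 + x at the endpoints):
  F(1) − F(−1) = 55/14 − (-13/14) = 34/7.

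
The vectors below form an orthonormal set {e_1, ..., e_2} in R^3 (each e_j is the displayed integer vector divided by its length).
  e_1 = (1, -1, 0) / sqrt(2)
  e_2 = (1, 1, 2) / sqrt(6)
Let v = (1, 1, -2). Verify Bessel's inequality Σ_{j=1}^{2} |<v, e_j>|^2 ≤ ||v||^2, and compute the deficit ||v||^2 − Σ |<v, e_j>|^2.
Σ |<v, e_j>|^2 = 2/3; ||v||^2 = 6; deficit = 16/3

Write each e_j = u_j / sqrt(<u_j, u_j>) where u_j is the displayed integer vector. Then <v, e_j> = <v, u_j> / sqrt(<u_j, u_j>), so |<v, e_j>|^2 = <v, u_j>^2 / <u_j, u_j>.
Coefficients: <v, e_1> = 0/sqrt(2), <v, e_2> = -2/sqrt(6).
Square and sum: Σ |<v, e_j>|^2 = 2/3.
Compute ||v||^2 = v·v = 6.
Deficit = 6 − 2/3 = 16/3 ≥ 0, confirming Bessel's inequality. (The deficit equals ||v − Σ <v,e_j> e_j||^2, the squared distance from v to span{e_j}.)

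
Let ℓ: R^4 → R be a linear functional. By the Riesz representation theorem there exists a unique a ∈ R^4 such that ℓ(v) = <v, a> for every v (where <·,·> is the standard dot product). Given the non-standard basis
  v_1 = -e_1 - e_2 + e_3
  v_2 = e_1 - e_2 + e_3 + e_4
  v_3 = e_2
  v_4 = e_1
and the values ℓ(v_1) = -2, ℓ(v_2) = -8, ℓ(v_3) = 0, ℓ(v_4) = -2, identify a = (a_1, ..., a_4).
a = (-2, 0, -4, -2)

Write a = (a_1, ..., a_4) in the standard basis. For each basis vector v_i, ℓ(v_i) = <v_i, a> is a linear equation in the a_j's. Collect the n equations into a matrix system V a = ℓ, where row i of V is v_i (expressed in the standard basis). Since V is invertible (lower-triangular with 1s on the diagonal, up to permutation), solve by back-substitution:
  V =
[[-1, -1, 1, 0],
 [1, -1, 1, 1],
 [0, 1, 0, 0],
 [1, 0, 0, 0]]
  V a = (-2, -8, 0, -2)
Solving gives a = (-2, 0, -4, -2).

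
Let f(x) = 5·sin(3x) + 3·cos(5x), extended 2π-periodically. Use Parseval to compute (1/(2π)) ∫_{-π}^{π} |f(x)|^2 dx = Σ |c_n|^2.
Σ |c_n|^2 = 17

Expand |f|^2 and use orthogonality of {sin(nx), cos(mx)} on [-π, π]:
  ∫_{-π}^{π} sin(nx)^2 dx = π, ∫ cos(mx)^2 dx = π, and cross terms integrate to 0.
So ∫_{-π}^{π} f(x)^2 dx = 5^2 · π + 3^2 · π = (25 + 9)π.
Divide by 2π: (25 + 9)/2 = 17.
By Parseval, this equals Σ |c_n|^2.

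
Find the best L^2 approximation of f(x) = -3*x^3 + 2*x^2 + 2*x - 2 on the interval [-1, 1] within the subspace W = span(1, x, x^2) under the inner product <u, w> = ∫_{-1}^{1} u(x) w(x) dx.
g(x) = 2*x^2 + x/5 - 2

The best approximation g ∈ W is the orthogonal projection of f onto W. Writing g = a_0 + a_1 x + a_2 x^2, the coefficients solve the normal equations G · a = b where
  G_{ij} = <φ_i, φ_j> and b_i = <f, φ_i>, with φ_0 = 1, φ_1 = x, φ_2 = x^2.
G =
  [2, 0, 2/3]
  [0, 2/3, 0]
  [2/3, 0, 2/5],
b = (-8/3, 2/15, -8/15).
Solving gives a_0 = -2, a_1 = 1/5, a_2 = 2, so
  g(x) = 2*x^2 + x/5 - 2.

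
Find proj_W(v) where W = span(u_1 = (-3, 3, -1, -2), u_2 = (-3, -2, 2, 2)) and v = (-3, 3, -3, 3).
proj_W(v) = (-219/79, 124/79, -16/79, -70/79)

Set up U = [u_1 | ... | u_2] ∈ R^(4×2). The projector onto W = col(U) is P = U (U^T U)^(-1) U^T.
Compute U^T U =
  [23, -3]
  [-3, 21],
and U^T v = (15, 3).
Solve U^T U · c = U^T v for the coefficients: c = (54/79, 19/79). The projection is proj_W(v) = U c.
Check: (v - proj_W(v)) · u_1 = 0  (should be 0).
Check: (v - proj_W(v)) · u_2 = 0  (should be 0).
Result: proj_W(v) = (-219/79, 124/79, -16/79, -70/79).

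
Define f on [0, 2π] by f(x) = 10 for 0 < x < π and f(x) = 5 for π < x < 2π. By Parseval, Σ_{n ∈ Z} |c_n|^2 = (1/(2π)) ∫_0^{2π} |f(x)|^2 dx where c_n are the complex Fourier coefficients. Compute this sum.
Σ |c_n|^2 = 125/2

Parseval equates the L^2 energy of f (normalised by 1/(2π)) with the ℓ^2 sum of its Fourier coefficients: (1/(2π)) ∫_0^{2π} |f|^2 = Σ |c_n|^2.
Compute the left side: (1/(2π)) [∫_0^π 10^2 dx + ∫_π^{2π} 5^2 dx] = (1/(2π)) · (100π + 25π) = (100 + 25)/2 = 125/2.
So Σ_{n ∈ Z} |c_n|^2 = 125/2.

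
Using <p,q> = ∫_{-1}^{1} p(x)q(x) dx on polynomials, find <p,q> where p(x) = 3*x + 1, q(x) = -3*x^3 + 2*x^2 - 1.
<p,q> = -64/15

Expand the product: p(x)·q(x) = -9*x^4 + 3*x^3 + 2*x^2 - 3*x - 1.
∫_{-1}^{1} of each monomial x^k gives [2/(k+1) if k even, 0 if k odd]. Integrating term-by-term (or equivalently evaluating the antiderivative F(x) = -9*x^5/5 + 3*x^4/4 + 2*x^3/3 - 3*x^2/2 - x at the endpoints):
  F(1) − F(−1) = -173/60 − (83/60) = -64/15.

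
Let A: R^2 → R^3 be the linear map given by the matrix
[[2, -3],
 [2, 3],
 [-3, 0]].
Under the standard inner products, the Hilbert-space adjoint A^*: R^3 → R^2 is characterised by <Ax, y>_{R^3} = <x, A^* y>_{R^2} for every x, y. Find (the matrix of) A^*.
A^* = A^T =
[[2, 2, -3],
 [-3, 3, 0]]

For real matrices with standard dot products, the defining identity <Ax, y> = <x, A^* y> gives (Ax)^T y = x^T (A^*) y, i.e. x^T A^T y = x^T (A^*) y. Since this holds for all x, y, we must have A^* = A^T. Therefore
A^* =
[[2, 2, -3],
 [-3, 3, 0]].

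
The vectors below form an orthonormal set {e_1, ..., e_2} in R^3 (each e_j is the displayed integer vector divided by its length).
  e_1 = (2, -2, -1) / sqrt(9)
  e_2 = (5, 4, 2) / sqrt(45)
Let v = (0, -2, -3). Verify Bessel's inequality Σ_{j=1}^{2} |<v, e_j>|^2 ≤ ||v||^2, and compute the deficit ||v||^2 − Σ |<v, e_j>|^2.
Σ |<v, e_j>|^2 = 49/5; ||v||^2 = 13; deficit = 16/5

Write each e_j = u_j / sqrt(<u_j, u_j>) where u_j is the displayed integer vector. Then <v, e_j> = <v, u_j> / sqrt(<u_j, u_j>), so |<v, e_j>|^2 = <v, u_j>^2 / <u_j, u_j>.
Coefficients: <v, e_1> = 7/sqrt(9), <v, e_2> = -14/sqrt(45).
Square and sum: Σ |<v, e_j>|^2 = 49/5.
Compute ||v||^2 = v·v = 13.
Deficit = 13 − 49/5 = 16/5 ≥ 0, confirming Bessel's inequality. (The deficit equals ||v − Σ <v,e_j> e_j||^2, the squared distance from v to span{e_j}.)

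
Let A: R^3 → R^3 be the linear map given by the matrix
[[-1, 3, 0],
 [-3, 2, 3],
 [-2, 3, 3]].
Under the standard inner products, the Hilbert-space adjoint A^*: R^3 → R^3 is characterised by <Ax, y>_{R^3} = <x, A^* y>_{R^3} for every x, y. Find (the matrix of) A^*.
A^* = A^T =
[[-1, -3, -2],
 [3, 2, 3],
 [0, 3, 3]]

For real matrices with standard dot products, the defining identity <Ax, y> = <x, A^* y> gives (Ax)^T y = x^T (A^*) y, i.e. x^T A^T y = x^T (A^*) y. Since this holds for all x, y, we must have A^* = A^T. Therefore
A^* =
[[-1, -3, -2],
 [3, 2, 3],
 [0, 3, 3]].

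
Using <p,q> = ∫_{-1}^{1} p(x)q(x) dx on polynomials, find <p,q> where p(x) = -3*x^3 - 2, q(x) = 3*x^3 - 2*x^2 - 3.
<p,q> = 254/21

Expand the product: p(x)·q(x) = -9*x^6 + 6*x^5 + 3*x^3 + 4*x^2 + 6.
∫_{-1}^{1} of each monomial x^k gives [2/(k+1) if k even, 0 if k odd]. Integrating term-by-term (or equivalently evaluating the antiderivative F(x) = -9*x^7/7 + x^6 + 3*x^4/4 + 4*x^3/3 + 6*x at the endpoints):
  F(1) − F(−1) = 655/84 − (-361/84) = 254/21.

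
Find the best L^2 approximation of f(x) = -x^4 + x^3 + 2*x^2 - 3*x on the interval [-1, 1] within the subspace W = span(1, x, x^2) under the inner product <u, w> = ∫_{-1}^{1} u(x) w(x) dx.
g(x) = 8*x^2/7 - 12*x/5 + 3/35

The best approximation g ∈ W is the orthogonal projection of f onto W. Writing g = a_0 + a_1 x + a_2 x^2, the coefficients solve the normal equations G · a = b where
  G_{ij} = <φ_i, φ_j> and b_i = <f, φ_i>, with φ_0 = 1, φ_1 = x, φ_2 = x^2.
G =
  [2, 0, 2/3]
  [0, 2/3, 0]
  [2/3, 0, 2/5],
b = (14/15, -8/5, 18/35).
Solving gives a_0 = 3/35, a_1 = -12/5, a_2 = 8/7, so
  g(x) = 8*x^2/7 - 12*x/5 + 3/35.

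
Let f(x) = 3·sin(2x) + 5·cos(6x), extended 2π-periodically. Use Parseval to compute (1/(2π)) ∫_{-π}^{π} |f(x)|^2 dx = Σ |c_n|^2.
Σ |c_n|^2 = 17

Expand |f|^2 and use orthogonality of {sin(nx), cos(mx)} on [-π, π]:
  ∫_{-π}^{π} sin(nx)^2 dx = π, ∫ cos(mx)^2 dx = π, and cross terms integrate to 0.
So ∫_{-π}^{π} f(x)^2 dx = 3^2 · π + 5^2 · π = (9 + 25)π.
Divide by 2π: (9 + 25)/2 = 17.
By Parseval, this equals Σ |c_n|^2.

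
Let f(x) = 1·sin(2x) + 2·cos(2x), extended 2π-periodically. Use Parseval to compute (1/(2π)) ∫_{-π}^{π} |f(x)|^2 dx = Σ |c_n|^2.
Σ |c_n|^2 = 5/2

Expand |f|^2 and use orthogonality of {sin(nx), cos(mx)} on [-π, π]:
  ∫_{-π}^{π} sin(nx)^2 dx = π, ∫ cos(mx)^2 dx = π, and cross terms integrate to 0.
So ∫_{-π}^{π} f(x)^2 dx = 1^2 · π + 2^2 · π = (1 + 4)π.
Divide by 2π: (1 + 4)/2 = 5/2.
By Parseval, this equals Σ |c_n|^2.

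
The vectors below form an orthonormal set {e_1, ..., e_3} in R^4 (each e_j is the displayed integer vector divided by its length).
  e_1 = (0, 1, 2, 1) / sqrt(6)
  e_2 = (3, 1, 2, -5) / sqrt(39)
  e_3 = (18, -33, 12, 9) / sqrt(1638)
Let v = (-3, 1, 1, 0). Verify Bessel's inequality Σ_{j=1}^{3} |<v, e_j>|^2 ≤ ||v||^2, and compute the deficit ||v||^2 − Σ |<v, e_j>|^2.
Σ |<v, e_j>|^2 = 41/7; ||v||^2 = 11; deficit = 36/7

Write each e_j = u_j / sqrt(<u_j, u_j>) where u_j is the displayed integer vector. Then <v, e_j> = <v, u_j> / sqrt(<u_j, u_j>), so |<v, e_j>|^2 = <v, u_j>^2 / <u_j, u_j>.
Coefficients: <v, e_1> = 3/sqrt(6), <v, e_2> = -6/sqrt(39), <v, e_3> = -75/sqrt(1638).
Square and sum: Σ |<v, e_j>|^2 = 41/7.
Compute ||v||^2 = v·v = 11.
Deficit = 11 − 41/7 = 36/7 ≥ 0, confirming Bessel's inequality. (The deficit equals ||v − Σ <v,e_j> e_j||^2, the squared distance from v to span{e_j}.)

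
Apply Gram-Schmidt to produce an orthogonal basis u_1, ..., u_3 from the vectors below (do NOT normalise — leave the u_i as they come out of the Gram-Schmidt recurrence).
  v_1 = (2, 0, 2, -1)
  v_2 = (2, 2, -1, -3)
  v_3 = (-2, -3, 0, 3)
Orthogonal basis:
  u_1 = (2, 0, 2, -1)
  u_2 = (8/9, 2, -19/9, -22/9)
  u_3 = (60/137, -139/137, -74/137, -28/137)

Apply the Gram-Schmidt recurrence
  u_1 = v_1
  u_i = v_i − Σ_{j<i} ((v_i · u_j) / (u_j · u_j)) · u_j.

Step by step this gives:
  u_1 = (2, 0, 2, -1)
  u_2 = (8/9, 2, -19/9, -22/9)
  u_3 = (60/137, -139/137, -74/137, -28/137)

Orthogonality check:
  u_2 · u_1 = 0 (should be 0)
  u_3 · u_1 = 0 (should be 0)
  u_3 · u_2 = 0 (should be 0)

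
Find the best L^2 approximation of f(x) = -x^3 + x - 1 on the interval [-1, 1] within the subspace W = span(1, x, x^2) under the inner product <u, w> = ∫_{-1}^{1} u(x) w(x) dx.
g(x) = 2*x/5 - 1

The best approximation g ∈ W is the orthogonal projection of f onto W. Writing g = a_0 + a_1 x + a_2 x^2, the coefficients solve the normal equations G · a = b where
  G_{ij} = <φ_i, φ_j> and b_i = <f, φ_i>, with φ_0 = 1, φ_1 = x, φ_2 = x^2.
G =
  [2, 0, 2/3]
  [0, 2/3, 0]
  [2/3, 0, 2/5],
b = (-2, 4/15, -2/3).
Solving gives a_0 = -1, a_1 = 2/5, a_2 = 0, so
  g(x) = 2*x/5 - 1.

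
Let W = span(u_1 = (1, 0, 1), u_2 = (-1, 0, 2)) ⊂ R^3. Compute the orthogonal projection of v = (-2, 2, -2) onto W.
proj_W(v) = (-2, 0, -2)

Set up U = [u_1 | ... | u_2] ∈ R^(3×2). The projector onto W = col(U) is P = U (U^T U)^(-1) U^T.
Compute U^T U =
  [2, 1]
  [1, 5],
and U^T v = (-4, -2).
Solve U^T U · c = U^T v for the coefficients: c = (-2, 0). The projection is proj_W(v) = U c.
Check: (v - proj_W(v)) · u_1 = 0  (should be 0).
Check: (v - proj_W(v)) · u_2 = 0  (should be 0).
Result: proj_W(v) = (-2, 0, -2).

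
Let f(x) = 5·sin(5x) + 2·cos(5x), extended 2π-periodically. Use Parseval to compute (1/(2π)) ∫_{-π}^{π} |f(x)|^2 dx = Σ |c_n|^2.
Σ |c_n|^2 = 29/2

Expand |f|^2 and use orthogonality of {sin(nx), cos(mx)} on [-π, π]:
  ∫_{-π}^{π} sin(nx)^2 dx = π, ∫ cos(mx)^2 dx = π, and cross terms integrate to 0.
So ∫_{-π}^{π} f(x)^2 dx = 5^2 · π + 2^2 · π = (25 + 4)π.
Divide by 2π: (25 + 4)/2 = 29/2.
By Parseval, this equals Σ |c_n|^2.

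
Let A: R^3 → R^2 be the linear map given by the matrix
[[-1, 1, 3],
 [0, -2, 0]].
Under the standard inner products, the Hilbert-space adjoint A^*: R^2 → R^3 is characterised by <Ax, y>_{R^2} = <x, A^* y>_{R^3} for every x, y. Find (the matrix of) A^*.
A^* = A^T =
[[-1, 0],
 [1, -2],
 [3, 0]]

For real matrices with standard dot products, the defining identity <Ax, y> = <x, A^* y> gives (Ax)^T y = x^T (A^*) y, i.e. x^T A^T y = x^T (A^*) y. Since this holds for all x, y, we must have A^* = A^T. Therefore
A^* =
[[-1, 0],
 [1, -2],
 [3, 0]].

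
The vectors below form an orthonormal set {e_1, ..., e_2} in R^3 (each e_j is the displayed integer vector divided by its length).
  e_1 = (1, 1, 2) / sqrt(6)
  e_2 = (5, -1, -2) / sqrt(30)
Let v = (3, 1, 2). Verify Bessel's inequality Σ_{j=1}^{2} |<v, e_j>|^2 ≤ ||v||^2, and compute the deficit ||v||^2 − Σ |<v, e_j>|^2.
Σ |<v, e_j>|^2 = 14; ||v||^2 = 14; deficit = 0

Write each e_j = u_j / sqrt(<u_j, u_j>) where u_j is the displayed integer vector. Then <v, e_j> = <v, u_j> / sqrt(<u_j, u_j>), so |<v, e_j>|^2 = <v, u_j>^2 / <u_j, u_j>.
Coefficients: <v, e_1> = 8/sqrt(6), <v, e_2> = 10/sqrt(30).
Square and sum: Σ |<v, e_j>|^2 = 14.
Compute ||v||^2 = v·v = 14.
Deficit = 14 − 14 = 0 ≥ 0, confirming Bessel's inequality. (The deficit equals ||v − Σ <v,e_j> e_j||^2, the squared distance from v to span{e_j}.)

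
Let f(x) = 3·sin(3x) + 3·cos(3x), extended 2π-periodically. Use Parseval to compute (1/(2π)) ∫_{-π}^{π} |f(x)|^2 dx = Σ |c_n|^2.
Σ |c_n|^2 = 9

Expand |f|^2 and use orthogonality of {sin(nx), cos(mx)} on [-π, π]:
  ∫_{-π}^{π} sin(nx)^2 dx = π, ∫ cos(mx)^2 dx = π, and cross terms integrate to 0.
So ∫_{-π}^{π} f(x)^2 dx = 3^2 · π + 3^2 · π = (9 + 9)π.
Divide by 2π: (9 + 9)/2 = 9.
By Parseval, this equals Σ |c_n|^2.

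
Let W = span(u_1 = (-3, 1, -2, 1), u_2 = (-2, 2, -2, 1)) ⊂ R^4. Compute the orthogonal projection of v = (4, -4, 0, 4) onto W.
proj_W(v) = (24/13, -24/13, 24/13, -12/13)

Set up U = [u_1 | ... | u_2] ∈ R^(4×2). The projector onto W = col(U) is P = U (U^T U)^(-1) U^T.
Compute U^T U =
  [15, 13]
  [13, 13],
and U^T v = (-12, -12).
Solve U^T U · c = U^T v for the coefficients: c = (0, -12/13). The projection is proj_W(v) = U c.
Check: (v - proj_W(v)) · u_1 = 0  (should be 0).
Check: (v - proj_W(v)) · u_2 = 0  (should be 0).
Result: proj_W(v) = (24/13, -24/13, 24/13, -12/13).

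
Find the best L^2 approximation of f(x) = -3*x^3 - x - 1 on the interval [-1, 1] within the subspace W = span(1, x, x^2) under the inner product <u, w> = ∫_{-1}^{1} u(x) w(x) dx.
g(x) = -14*x/5 - 1

The best approximation g ∈ W is the orthogonal projection of f onto W. Writing g = a_0 + a_1 x + a_2 x^2, the coefficients solve the normal equations G · a = b where
  G_{ij} = <φ_i, φ_j> and b_i = <f, φ_i>, with φ_0 = 1, φ_1 = x, φ_2 = x^2.
G =
  [2, 0, 2/3]
  [0, 2/3, 0]
  [2/3, 0, 2/5],
b = (-2, -28/15, -2/3).
Solving gives a_0 = -1, a_1 = -14/5, a_2 = 0, so
  g(x) = -14*x/5 - 1.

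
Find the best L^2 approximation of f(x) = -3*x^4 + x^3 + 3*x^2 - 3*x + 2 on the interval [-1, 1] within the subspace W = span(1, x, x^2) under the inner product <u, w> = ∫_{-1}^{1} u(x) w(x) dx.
g(x) = 3*x^2/7 - 12*x/5 + 79/35

The best approximation g ∈ W is the orthogonal projection of f onto W. Writing g = a_0 + a_1 x + a_2 x^2, the coefficients solve the normal equations G · a = b where
  G_{ij} = <φ_i, φ_j> and b_i = <f, φ_i>, with φ_0 = 1, φ_1 = x, φ_2 = x^2.
G =
  [2, 0, 2/3]
  [0, 2/3, 0]
  [2/3, 0, 2/5],
b = (24/5, -8/5, 176/105).
Solving gives a_0 = 79/35, a_1 = -12/5, a_2 = 3/7, so
  g(x) = 3*x^2/7 - 12*x/5 + 79/35.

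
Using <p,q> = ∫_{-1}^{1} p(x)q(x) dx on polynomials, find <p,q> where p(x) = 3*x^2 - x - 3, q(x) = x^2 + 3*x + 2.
<p,q> = -54/5

Expand the product: p(x)·q(x) = 3*x^4 + 8*x^3 - 11*x - 6.
∫_{-1}^{1} of each monomial x^k gives [2/(k+1) if k even, 0 if k odd]. Integrating term-by-term (or equivalently evaluating the antiderivative F(x) = 3*x^5/5 + 2*x^4 - 11*x^2/2 - 6*x at the endpoints):
  F(1) − F(−1) = -89/10 − (19/10) = -54/5.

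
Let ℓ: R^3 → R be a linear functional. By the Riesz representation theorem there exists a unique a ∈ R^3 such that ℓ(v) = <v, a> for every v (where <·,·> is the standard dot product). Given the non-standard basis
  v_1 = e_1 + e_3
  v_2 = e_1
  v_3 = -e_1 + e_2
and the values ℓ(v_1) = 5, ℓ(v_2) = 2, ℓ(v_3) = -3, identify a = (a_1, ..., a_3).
a = (2, -1, 3)

Write a = (a_1, ..., a_3) in the standard basis. For each basis vector v_i, ℓ(v_i) = <v_i, a> is a linear equation in the a_j's. Collect the n equations into a matrix system V a = ℓ, where row i of V is v_i (expressed in the standard basis). Since V is invertible (lower-triangular with 1s on the diagonal, up to permutation), solve by back-substitution:
  V =
[[1, 0, 1],
 [1, 0, 0],
 [-1, 1, 0]]
  V a = (5, 2, -3)
Solving gives a = (2, -1, 3).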